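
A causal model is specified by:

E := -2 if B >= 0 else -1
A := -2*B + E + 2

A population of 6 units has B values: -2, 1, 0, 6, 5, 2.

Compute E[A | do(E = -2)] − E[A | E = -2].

1.6

Under do(E=-2), E's equation is replaced by E=-2 for every unit. Per-unit A: 4, -2, 0, -12, -10, -4. Mean = -4.
E[A|E=-2] averages over only the 5 units with E=-2 (B = 1, 0, 6, 5, 2): A = -2, 0, -12, -10, -4, mean -5.6.
Difference = -4 − (-5.6) = 1.6.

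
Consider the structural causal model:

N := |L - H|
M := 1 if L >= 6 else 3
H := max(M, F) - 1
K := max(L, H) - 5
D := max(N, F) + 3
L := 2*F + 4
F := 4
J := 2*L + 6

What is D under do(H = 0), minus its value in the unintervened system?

do(H=0) replaces the equation H := max(M, F) - 1 with the constant H = 0.
L = 2*F + 4  [with F=4]  = 12
N = |L - H|  [with L=12, H=0]  = 12
D = max(N, F) + 3  [with N=12, F=4]  = 15
Without intervention: L = 2*F + 4  [with F=4]  = 12; M = 1 if L >= 6 else 3  [with L=12]  = 1; H = max(M, F) - 1  [with M=1, F=4]  = 3; N = |L - H|  [with L=12, H=3]  = 9; D = max(N, F) + 3  [with N=9, F=4]  = 12.
Change = 15 − 12 = 3.

3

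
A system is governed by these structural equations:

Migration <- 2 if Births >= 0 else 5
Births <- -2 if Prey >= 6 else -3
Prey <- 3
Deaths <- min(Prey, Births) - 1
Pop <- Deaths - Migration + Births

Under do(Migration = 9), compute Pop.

Intervening sets Migration = 9 and removes its equation (Migration <- 2 if Births >= 0 else 5).
Births = -2 if Prey >= 6 else -3  [with Prey=3]  = -3
Deaths = min(Prey, Births) - 1  [with Prey=3, Births=-3]  = -4
Pop = Deaths - Migration + Births  [with Deaths=-4, Migration=9, Births=-3]  = -16

-16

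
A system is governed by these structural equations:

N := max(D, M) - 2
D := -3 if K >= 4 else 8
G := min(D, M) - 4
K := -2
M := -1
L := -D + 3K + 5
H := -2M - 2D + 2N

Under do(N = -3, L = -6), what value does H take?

Under do(N = -3, L = -6), each intervened variable's structural equation is replaced by its fixed value.
D = -3 if K >= 4 else 8  [with K=-2]  = 8
H = -2M - 2D + 2N  [with M=-1, D=8, N=-3]  = -20

-20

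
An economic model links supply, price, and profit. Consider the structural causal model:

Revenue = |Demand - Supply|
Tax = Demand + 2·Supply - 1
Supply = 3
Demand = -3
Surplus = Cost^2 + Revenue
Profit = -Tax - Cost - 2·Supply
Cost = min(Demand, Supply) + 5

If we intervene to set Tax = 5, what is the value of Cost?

do(Tax=5) replaces the equation Tax = Demand + 2·Supply - 1 with the constant Tax = 5.
Cost is not downstream of the intervention, so its value is determined by the original equations.
Cost = min(Demand, Supply) + 5  [with Demand=-3, Supply=3]  = 2

2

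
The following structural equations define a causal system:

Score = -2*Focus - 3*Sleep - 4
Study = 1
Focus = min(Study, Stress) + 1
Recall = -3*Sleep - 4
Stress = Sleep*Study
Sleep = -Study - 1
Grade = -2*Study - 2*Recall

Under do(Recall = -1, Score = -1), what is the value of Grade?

Setting Recall = -1, Score = -1 by intervention discards those variables' equations.
Grade = -2*Study - 2*Recall  [with Study=1, Recall=-1]  = 0

0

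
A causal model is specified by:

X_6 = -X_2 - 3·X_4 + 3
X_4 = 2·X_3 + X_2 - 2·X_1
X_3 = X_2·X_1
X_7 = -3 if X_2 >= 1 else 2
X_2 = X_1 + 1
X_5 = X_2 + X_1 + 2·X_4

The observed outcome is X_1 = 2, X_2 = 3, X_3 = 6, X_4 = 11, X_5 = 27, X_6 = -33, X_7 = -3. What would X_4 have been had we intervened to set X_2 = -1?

Under do(X_2=-1), the mechanism X_2 = X_1 + 1 is discarded; X_2 is fixed at -1.
X_3 = X_2·X_1  [with X_2=-1, X_1=2]  = -2
X_4 = 2·X_3 + X_2 - 2·X_1  [with X_3=-2, X_2=-1, X_1=2]  = -9

-9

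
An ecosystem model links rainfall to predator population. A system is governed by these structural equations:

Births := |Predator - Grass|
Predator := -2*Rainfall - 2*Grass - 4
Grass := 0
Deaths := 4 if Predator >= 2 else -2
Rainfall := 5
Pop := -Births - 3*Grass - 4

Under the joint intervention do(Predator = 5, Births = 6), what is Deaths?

4

Setting Predator = 5, Births = 6 by intervention discards those variables' equations.
Deaths = 4 if Predator >= 2 else -2  [with Predator=5]  = 4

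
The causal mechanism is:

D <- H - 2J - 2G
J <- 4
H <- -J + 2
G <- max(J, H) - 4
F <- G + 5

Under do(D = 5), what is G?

Under do(D=5), the mechanism D <- H - 2J - 2G is discarded; D is fixed at 5.
Since G is not a descendant of the intervened variable, it is unaffected.
H = -J + 2  [with J=4]  = -2
G = max(J, H) - 4  [with J=4, H=-2]  = 0

0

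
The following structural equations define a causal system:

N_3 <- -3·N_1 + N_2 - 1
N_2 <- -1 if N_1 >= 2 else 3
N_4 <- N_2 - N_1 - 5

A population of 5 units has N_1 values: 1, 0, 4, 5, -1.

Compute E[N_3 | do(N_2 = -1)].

do(N_2=-1) breaks N_2's dependence on N_1. With N_2=-1 fixed, N_3 across the units is -5, -2, -14, -17, 1, mean -7.4.

-7.4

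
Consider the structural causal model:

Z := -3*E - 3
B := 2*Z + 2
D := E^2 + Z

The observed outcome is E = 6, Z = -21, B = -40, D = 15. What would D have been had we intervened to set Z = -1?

35

Under do(Z=-1), the mechanism Z := -3*E - 3 is discarded; Z is fixed at -1.
D = E^2 + Z  [with E=6, Z=-1]  = 35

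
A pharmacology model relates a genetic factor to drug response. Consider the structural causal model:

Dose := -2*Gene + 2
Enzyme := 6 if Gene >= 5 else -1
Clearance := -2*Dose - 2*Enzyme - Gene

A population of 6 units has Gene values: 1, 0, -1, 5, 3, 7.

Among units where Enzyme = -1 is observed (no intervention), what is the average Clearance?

0.25

Conditioning on Enzyme=-1 selects the 4 unit(s) with Gene ∈ {1, 0, -1, 3}. Their Clearance values: 1, -2, -5, 7. Mean = 0.25.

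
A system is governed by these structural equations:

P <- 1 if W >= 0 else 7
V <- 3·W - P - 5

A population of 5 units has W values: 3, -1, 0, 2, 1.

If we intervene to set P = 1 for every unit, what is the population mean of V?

do(P=1) breaks P's dependence on W. With P=1 fixed, V across the units is 3, -9, -6, 0, -3, mean -3.

-3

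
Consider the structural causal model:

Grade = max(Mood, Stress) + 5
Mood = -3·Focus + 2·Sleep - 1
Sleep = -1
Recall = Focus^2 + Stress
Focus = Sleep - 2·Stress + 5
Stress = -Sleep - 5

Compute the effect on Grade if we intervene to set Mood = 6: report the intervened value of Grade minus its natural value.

Under do(Mood=6), the mechanism Mood = -3·Focus + 2·Sleep - 1 is discarded; Mood is fixed at 6.
Stress = -Sleep - 5  [with Sleep=-1]  = -4
Grade = max(Mood, Stress) + 5  [with Mood=6, Stress=-4]  = 11
Without intervention: Stress = -Sleep - 5  [with Sleep=-1]  = -4; Focus = Sleep - 2·Stress + 5  [with Sleep=-1, Stress=-4]  = 12; Mood = -3·Focus + 2·Sleep - 1  [with Focus=12, Sleep=-1]  = -39; Grade = max(Mood, Stress) + 5  [with Mood=-39, Stress=-4]  = 1.
Change = 11 − 1 = 10.

10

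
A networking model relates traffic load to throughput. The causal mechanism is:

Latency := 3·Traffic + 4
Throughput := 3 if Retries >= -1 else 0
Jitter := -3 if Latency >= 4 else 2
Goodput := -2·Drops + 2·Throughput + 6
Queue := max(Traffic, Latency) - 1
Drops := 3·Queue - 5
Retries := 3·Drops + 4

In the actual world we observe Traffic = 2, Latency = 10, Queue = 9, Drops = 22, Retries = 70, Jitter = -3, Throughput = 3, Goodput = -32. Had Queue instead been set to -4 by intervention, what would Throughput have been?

0

The intervention breaks the incoming arrows to Queue: Queue := max(Traffic, Latency) - 1 no longer applies, and Queue = -4.
Drops = 3·Queue - 5  [with Queue=-4]  = -17
Retries = 3·Drops + 4  [with Drops=-17]  = -47
Throughput = 3 if Retries >= -1 else 0  [with Retries=-47]  = 0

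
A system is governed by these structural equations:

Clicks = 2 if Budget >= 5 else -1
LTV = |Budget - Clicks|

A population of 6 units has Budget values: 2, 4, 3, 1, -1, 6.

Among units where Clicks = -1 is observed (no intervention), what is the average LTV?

E[LTV|Clicks=-1] averages over only the 5 units with Clicks=-1 (Budget = 2, 4, 3, 1, -1): LTV = 3, 5, 4, 2, 0, mean 2.8.

2.8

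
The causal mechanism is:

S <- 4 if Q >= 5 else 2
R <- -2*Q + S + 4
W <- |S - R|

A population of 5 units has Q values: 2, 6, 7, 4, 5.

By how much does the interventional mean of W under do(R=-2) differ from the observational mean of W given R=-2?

Every unit gets R=-2 under the intervention. W values become 4, 6, 6, 4, 6; E[W|do(R=-2)] = 5.2.
Conditioning on R=-2 selects the 2 unit(s) with Q ∈ {4, 5}. Their W values: 4, 6. Mean = 5.
Difference = 5.2 − 5 = 0.2.

0.2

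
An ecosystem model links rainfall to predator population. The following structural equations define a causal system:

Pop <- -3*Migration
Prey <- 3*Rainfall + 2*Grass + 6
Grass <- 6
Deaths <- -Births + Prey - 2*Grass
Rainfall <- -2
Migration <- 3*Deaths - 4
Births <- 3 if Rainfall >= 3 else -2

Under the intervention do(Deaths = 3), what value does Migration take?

5

The intervention breaks the incoming arrows to Deaths: Deaths <- -Births + Prey - 2*Grass no longer applies, and Deaths = 3.
Migration = 3*Deaths - 4  [with Deaths=3]  = 5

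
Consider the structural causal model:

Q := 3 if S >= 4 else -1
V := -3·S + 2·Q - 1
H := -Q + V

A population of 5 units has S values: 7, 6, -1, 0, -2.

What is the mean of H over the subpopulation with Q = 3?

-17.5

Observing Q=3 restricts to units where Q's equation naturally yields 3: S ∈ {7, 6}. In that subpopulation H = -19, -16, mean -17.5.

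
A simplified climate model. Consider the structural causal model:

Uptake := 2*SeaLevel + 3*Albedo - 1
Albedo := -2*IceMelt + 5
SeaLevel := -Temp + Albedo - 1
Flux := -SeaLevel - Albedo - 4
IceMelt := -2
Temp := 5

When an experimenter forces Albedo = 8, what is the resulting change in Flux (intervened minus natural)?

2

do(Albedo=8) replaces the equation Albedo := -2*IceMelt + 5 with the constant Albedo = 8.
SeaLevel = -Temp + Albedo - 1  [with Temp=5, Albedo=8]  = 2
Flux = -SeaLevel - Albedo - 4  [with SeaLevel=2, Albedo=8]  = -14
Without intervention: Albedo = -2*IceMelt + 5  [with IceMelt=-2]  = 9; SeaLevel = -Temp + Albedo - 1  [with Temp=5, Albedo=9]  = 3; Flux = -SeaLevel - Albedo - 4  [with SeaLevel=3, Albedo=9]  = -16.
Change = -14 − (-16) = 2.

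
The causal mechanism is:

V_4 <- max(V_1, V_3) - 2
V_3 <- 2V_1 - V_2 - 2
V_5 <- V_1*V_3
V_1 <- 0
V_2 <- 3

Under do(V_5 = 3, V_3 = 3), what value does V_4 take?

1

Under do(V_5 = 3, V_3 = 3), each intervened variable's structural equation is replaced by its fixed value.
V_4 = max(V_1, V_3) - 2  [with V_1=0, V_3=3]  = 1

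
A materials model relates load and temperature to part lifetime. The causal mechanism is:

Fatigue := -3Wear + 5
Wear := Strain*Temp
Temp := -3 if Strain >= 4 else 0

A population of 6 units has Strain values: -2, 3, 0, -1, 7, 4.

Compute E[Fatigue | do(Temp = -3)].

21.5

Under do(Temp=-3), Temp's equation is replaced by Temp=-3 for every unit. Per-unit Fatigue: -13, 32, 5, -4, 68, 41. Mean = 21.5.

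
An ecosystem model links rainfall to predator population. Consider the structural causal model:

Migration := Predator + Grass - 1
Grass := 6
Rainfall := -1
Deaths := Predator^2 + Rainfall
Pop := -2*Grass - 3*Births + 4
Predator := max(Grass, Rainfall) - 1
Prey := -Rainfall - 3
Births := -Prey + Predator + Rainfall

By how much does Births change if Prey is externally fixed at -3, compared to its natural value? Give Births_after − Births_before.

do(Prey=-3) replaces the equation Prey := -Rainfall - 3 with the constant Prey = -3.
Predator = max(Grass, Rainfall) - 1  [with Grass=6, Rainfall=-1]  = 5
Births = -Prey + Predator + Rainfall  [with Prey=-3, Predator=5, Rainfall=-1]  = 7
Without intervention: Prey = -Rainfall - 3  [with Rainfall=-1]  = -2; Predator = max(Grass, Rainfall) - 1  [with Grass=6, Rainfall=-1]  = 5; Births = -Prey + Predator + Rainfall  [with Prey=-2, Predator=5, Rainfall=-1]  = 6.
Change = 7 − 6 = 1.

1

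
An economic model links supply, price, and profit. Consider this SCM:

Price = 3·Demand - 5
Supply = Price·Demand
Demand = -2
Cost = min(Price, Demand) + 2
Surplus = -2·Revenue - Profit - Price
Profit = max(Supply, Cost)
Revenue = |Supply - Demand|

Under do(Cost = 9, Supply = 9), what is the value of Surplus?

-20

The joint intervention fixes Cost = 9, Supply = 9, removing each variable's own equation.
Price = 3·Demand - 5  [with Demand=-2]  = -11
Revenue = |Supply - Demand|  [with Supply=9, Demand=-2]  = 11
Profit = max(Supply, Cost)  [with Supply=9, Cost=9]  = 9
Surplus = -2·Revenue - Profit - Price  [with Revenue=11, Profit=9, Price=-11]  = -20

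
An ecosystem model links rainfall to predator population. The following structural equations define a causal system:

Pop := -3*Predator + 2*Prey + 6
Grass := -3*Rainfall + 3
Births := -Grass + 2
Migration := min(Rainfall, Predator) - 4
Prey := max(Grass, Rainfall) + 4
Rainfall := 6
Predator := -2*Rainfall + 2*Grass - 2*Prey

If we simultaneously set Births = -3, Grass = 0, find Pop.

Setting Births = -3, Grass = 0 by intervention discards those variables' equations.
Prey = max(Grass, Rainfall) + 4  [with Grass=0, Rainfall=6]  = 10
Predator = -2*Rainfall + 2*Grass - 2*Prey  [with Rainfall=6, Grass=0, Prey=10]  = -32
Pop = -3*Predator + 2*Prey + 6  [with Predator=-32, Prey=10]  = 122

122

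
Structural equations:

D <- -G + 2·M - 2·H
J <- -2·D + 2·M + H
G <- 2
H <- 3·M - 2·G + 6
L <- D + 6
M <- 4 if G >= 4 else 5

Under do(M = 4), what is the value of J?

Under do(M=4), the mechanism M <- 4 if G >= 4 else 5 is discarded; M is fixed at 4.
H = 3·M - 2·G + 6  [with M=4, G=2]  = 14
D = -G + 2·M - 2·H  [with G=2, M=4, H=14]  = -22
J = -2·D + 2·M + H  [with D=-22, M=4, H=14]  = 66

66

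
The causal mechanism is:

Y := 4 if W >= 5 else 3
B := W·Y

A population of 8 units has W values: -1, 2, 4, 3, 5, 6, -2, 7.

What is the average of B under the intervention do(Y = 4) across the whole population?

12

Every unit gets Y=4 under the intervention. B values become -4, 8, 16, 12, 20, 24, -8, 28; E[B|do(Y=4)] = 12.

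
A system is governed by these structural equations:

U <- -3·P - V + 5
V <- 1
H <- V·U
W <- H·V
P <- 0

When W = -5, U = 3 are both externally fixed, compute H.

3

Under do(W = -5, U = 3), each intervened variable's structural equation is replaced by its fixed value.
H = V·U  [with V=1, U=3]  = 3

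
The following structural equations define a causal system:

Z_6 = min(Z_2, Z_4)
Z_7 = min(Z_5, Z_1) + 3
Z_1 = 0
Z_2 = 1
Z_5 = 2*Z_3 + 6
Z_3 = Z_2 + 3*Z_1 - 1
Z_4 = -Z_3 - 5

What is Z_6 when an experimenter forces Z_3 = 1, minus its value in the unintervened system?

-1

The intervention breaks the incoming arrows to Z_3: Z_3 = Z_2 + 3*Z_1 - 1 no longer applies, and Z_3 = 1.
Z_4 = -Z_3 - 5  [with Z_3=1]  = -6
Z_6 = min(Z_2, Z_4)  [with Z_2=1, Z_4=-6]  = -6
Without intervention: Z_3 = Z_2 + 3*Z_1 - 1  [with Z_2=1, Z_1=0]  = 0; Z_4 = -Z_3 - 5  [with Z_3=0]  = -5; Z_6 = min(Z_2, Z_4)  [with Z_2=1, Z_4=-5]  = -5.
Change = -6 − (-5) = -1.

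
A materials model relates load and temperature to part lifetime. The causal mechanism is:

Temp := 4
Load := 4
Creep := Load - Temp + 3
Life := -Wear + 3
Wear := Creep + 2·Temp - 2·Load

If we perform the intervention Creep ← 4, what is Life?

-1

do(Creep=4) replaces the equation Creep := Load - Temp + 3 with the constant Creep = 4.
Wear = Creep + 2·Temp - 2·Load  [with Creep=4, Temp=4, Load=4]  = 4
Life = -Wear + 3  [with Wear=4]  = -1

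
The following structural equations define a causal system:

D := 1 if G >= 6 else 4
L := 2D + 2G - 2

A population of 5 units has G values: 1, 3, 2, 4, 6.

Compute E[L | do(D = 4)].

Under do(D=4), D's equation is replaced by D=4 for every unit. Per-unit L: 8, 12, 10, 14, 18. Mean = 12.4.

12.4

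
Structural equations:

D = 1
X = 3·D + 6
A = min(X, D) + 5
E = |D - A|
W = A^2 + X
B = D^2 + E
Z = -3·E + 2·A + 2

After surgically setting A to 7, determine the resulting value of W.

do(A=7) replaces the equation A = min(X, D) + 5 with the constant A = 7.
X = 3·D + 6  [with D=1]  = 9
W = A^2 + X  [with A=7, X=9]  = 58

58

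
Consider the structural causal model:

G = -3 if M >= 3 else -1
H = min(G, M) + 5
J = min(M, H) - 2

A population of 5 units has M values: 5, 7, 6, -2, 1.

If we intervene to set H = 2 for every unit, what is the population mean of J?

-1

Under do(H=2), H's equation is replaced by H=2 for every unit. Per-unit J: 0, 0, 0, -4, -1. Mean = -1.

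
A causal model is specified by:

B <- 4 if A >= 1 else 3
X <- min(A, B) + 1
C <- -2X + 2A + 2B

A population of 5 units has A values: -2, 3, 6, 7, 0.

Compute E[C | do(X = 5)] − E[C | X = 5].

-8.2

Under do(X=5), X's equation is replaced by X=5 for every unit. Per-unit C: -8, 4, 10, 12, -4. Mean = 2.8.
Conditioning on X=5 selects the 2 unit(s) with A ∈ {6, 7}. Their C values: 10, 12. Mean = 11.
Difference = 2.8 − 11 = -8.2.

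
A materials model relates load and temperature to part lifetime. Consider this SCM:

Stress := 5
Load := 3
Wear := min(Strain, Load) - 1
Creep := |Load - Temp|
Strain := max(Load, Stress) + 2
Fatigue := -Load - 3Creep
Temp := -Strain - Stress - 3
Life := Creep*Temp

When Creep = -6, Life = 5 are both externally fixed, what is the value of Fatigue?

Setting Creep = -6, Life = 5 by intervention discards those variables' equations.
Fatigue = -Load - 3Creep  [with Load=3, Creep=-6]  = 15

15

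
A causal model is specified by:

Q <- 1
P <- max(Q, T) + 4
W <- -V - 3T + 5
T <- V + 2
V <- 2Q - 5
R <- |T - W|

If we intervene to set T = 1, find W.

5

The intervention breaks the incoming arrows to T: T <- V + 2 no longer applies, and T = 1.
V = 2Q - 5  [with Q=1]  = -3
W = -V - 3T + 5  [with V=-3, T=1]  = 5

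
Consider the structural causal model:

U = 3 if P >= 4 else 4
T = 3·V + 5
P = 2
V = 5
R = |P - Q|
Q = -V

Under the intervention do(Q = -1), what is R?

The intervention breaks the incoming arrows to Q: Q = -V no longer applies, and Q = -1.
R = |P - Q|  [with P=2, Q=-1]  = 3

3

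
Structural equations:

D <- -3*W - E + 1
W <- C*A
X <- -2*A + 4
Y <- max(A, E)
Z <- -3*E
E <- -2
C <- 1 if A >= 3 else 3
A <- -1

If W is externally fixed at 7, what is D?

do(W=7) replaces the equation W <- C*A with the constant W = 7.
D = -3*W - E + 1  [with W=7, E=-2]  = -18

-18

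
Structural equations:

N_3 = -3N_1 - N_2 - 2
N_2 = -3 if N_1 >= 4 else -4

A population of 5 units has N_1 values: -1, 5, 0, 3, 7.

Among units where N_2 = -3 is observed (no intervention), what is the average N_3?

-17

Conditioning on N_2=-3 selects the 2 unit(s) with N_1 ∈ {5, 7}. Their N_3 values: -14, -20. Mean = -17.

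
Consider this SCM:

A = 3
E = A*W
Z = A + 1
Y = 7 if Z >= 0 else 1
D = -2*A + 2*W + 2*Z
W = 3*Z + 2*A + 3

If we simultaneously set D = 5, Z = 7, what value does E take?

90

Setting D = 5, Z = 7 by intervention discards those variables' equations.
W = 3*Z + 2*A + 3  [with Z=7, A=3]  = 30
E = A*W  [with A=3, W=30]  = 90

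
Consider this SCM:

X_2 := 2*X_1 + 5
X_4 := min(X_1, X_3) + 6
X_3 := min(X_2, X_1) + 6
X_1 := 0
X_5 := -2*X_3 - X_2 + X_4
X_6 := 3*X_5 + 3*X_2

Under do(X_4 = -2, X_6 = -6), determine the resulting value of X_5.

-19

Setting X_4 = -2, X_6 = -6 by intervention discards those variables' equations.
X_2 = 2*X_1 + 5  [with X_1=0]  = 5
X_3 = min(X_2, X_1) + 6  [with X_2=5, X_1=0]  = 6
X_5 = -2*X_3 - X_2 + X_4  [with X_3=6, X_2=5, X_4=-2]  = -19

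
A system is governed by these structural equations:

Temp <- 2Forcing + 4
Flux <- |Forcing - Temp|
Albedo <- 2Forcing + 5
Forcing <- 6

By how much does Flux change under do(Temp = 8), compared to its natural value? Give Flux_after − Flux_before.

Under do(Temp=8), the mechanism Temp <- 2Forcing + 4 is discarded; Temp is fixed at 8.
Flux = |Forcing - Temp|  [with Forcing=6, Temp=8]  = 2
Without intervention: Temp = 2Forcing + 4  [with Forcing=6]  = 16; Flux = |Forcing - Temp|  [with Forcing=6, Temp=16]  = 10.
Change = 2 − 10 = -8.

-8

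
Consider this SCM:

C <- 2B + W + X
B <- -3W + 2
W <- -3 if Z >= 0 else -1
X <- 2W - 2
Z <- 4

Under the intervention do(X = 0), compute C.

19

do(X=0) replaces the equation X <- 2W - 2 with the constant X = 0.
W = -3 if Z >= 0 else -1  [with Z=4]  = -3
B = -3W + 2  [with W=-3]  = 11
C = 2B + W + X  [with B=11, W=-3, X=0]  = 19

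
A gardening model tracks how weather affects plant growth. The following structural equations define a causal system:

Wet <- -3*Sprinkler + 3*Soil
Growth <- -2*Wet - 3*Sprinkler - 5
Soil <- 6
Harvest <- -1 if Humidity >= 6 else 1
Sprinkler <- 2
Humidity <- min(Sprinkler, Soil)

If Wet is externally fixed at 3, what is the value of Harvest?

1

The intervention breaks the incoming arrows to Wet: Wet <- -3*Sprinkler + 3*Soil no longer applies, and Wet = 3.
No directed path runs from Wet to Harvest, so Harvest keeps its natural value.
Humidity = min(Sprinkler, Soil)  [with Sprinkler=2, Soil=6]  = 2
Harvest = -1 if Humidity >= 6 else 1  [with Humidity=2]  = 1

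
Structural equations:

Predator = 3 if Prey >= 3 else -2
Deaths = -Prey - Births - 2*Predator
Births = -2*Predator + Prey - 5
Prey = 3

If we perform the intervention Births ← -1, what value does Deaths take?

The intervention breaks the incoming arrows to Births: Births = -2*Predator + Prey - 5 no longer applies, and Births = -1.
Predator = 3 if Prey >= 3 else -2  [with Prey=3]  = 3
Deaths = -Prey - Births - 2*Predator  [with Prey=3, Births=-1, Predator=3]  = -8

-8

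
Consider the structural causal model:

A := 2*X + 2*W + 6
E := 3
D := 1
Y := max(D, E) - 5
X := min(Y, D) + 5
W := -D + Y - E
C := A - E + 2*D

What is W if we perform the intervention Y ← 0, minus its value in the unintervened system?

2

The intervention breaks the incoming arrows to Y: Y := max(D, E) - 5 no longer applies, and Y = 0.
W = -D + Y - E  [with D=1, Y=0, E=3]  = -4
Without intervention: Y = max(D, E) - 5  [with D=1, E=3]  = -2; W = -D + Y - E  [with D=1, Y=-2, E=3]  = -6.
Change = -4 − (-6) = 2.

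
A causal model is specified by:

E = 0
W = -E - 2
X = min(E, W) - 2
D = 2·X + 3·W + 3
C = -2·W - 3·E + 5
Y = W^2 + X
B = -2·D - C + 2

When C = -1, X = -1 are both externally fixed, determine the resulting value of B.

13

The joint intervention fixes C = -1, X = -1, removing each variable's own equation.
W = -E - 2  [with E=0]  = -2
D = 2·X + 3·W + 3  [with X=-1, W=-2]  = -5
B = -2·D - C + 2  [with D=-5, C=-1]  = 13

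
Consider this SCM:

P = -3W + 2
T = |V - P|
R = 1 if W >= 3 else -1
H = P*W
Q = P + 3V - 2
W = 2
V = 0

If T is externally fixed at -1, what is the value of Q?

Intervening sets T = -1 and removes its equation (T = |V - P|).
Since Q is not a descendant of the intervened variable, it is unaffected.
P = -3W + 2  [with W=2]  = -4
Q = P + 3V - 2  [with P=-4, V=0]  = -6

-6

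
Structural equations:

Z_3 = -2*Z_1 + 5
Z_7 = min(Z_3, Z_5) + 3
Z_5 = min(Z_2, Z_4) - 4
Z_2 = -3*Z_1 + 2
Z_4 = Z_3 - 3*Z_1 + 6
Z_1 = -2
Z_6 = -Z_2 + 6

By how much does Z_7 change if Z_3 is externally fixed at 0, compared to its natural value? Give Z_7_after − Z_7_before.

-4

The intervention breaks the incoming arrows to Z_3: Z_3 = -2*Z_1 + 5 no longer applies, and Z_3 = 0.
Z_2 = -3*Z_1 + 2  [with Z_1=-2]  = 8
Z_4 = Z_3 - 3*Z_1 + 6  [with Z_3=0, Z_1=-2]  = 12
Z_5 = min(Z_2, Z_4) - 4  [with Z_2=8, Z_4=12]  = 4
Z_7 = min(Z_3, Z_5) + 3  [with Z_3=0, Z_5=4]  = 3
Without intervention: Z_2 = -3*Z_1 + 2  [with Z_1=-2]  = 8; Z_3 = -2*Z_1 + 5  [with Z_1=-2]  = 9; Z_4 = Z_3 - 3*Z_1 + 6  [with Z_3=9, Z_1=-2]  = 21; Z_5 = min(Z_2, Z_4) - 4  [with Z_2=8, Z_4=21]  = 4; Z_7 = min(Z_3, Z_5) + 3  [with Z_3=9, Z_5=4]  = 7.
Change = 3 − 7 = -4.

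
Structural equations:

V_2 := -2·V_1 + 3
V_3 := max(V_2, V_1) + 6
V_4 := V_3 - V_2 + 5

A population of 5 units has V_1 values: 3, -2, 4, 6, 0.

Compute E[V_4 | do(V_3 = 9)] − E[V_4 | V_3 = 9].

1.4

The intervention sets V_3=9 in all 5 units regardless of V_1. Recomputing V_4 per unit gives 17, 7, 19, 23, 11; average 15.4.
Conditioning on V_3=9 selects the 2 unit(s) with V_1 ∈ {3, 0}. Their V_4 values: 17, 11. Mean = 14.
Difference = 15.4 − 14 = 1.4.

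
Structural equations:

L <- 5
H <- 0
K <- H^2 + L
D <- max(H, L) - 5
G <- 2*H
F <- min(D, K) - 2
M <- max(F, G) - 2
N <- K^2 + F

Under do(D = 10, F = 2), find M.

0

Setting D = 10, F = 2 by intervention discards those variables' equations.
G = 2*H  [with H=0]  = 0
M = max(F, G) - 2  [with F=2, G=0]  = 0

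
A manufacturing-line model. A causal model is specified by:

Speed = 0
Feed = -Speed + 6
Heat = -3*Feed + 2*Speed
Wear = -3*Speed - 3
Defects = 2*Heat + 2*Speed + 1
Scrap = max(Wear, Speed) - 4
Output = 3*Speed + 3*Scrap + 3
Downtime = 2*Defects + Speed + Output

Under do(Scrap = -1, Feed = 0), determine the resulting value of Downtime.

2

The joint intervention fixes Scrap = -1, Feed = 0, removing each variable's own equation.
Heat = -3*Feed + 2*Speed  [with Feed=0, Speed=0]  = 0
Defects = 2*Heat + 2*Speed + 1  [with Heat=0, Speed=0]  = 1
Output = 3*Speed + 3*Scrap + 3  [with Speed=0, Scrap=-1]  = 0
Downtime = 2*Defects + Speed + Output  [with Defects=1, Speed=0, Output=0]  = 2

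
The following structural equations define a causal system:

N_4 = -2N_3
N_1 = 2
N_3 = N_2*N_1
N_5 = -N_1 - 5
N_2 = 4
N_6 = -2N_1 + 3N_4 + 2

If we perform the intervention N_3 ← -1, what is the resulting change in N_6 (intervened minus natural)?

The intervention breaks the incoming arrows to N_3: N_3 = N_2*N_1 no longer applies, and N_3 = -1.
N_4 = -2N_3  [with N_3=-1]  = 2
N_6 = -2N_1 + 3N_4 + 2  [with N_1=2, N_4=2]  = 4
Without intervention: N_3 = N_2*N_1  [with N_2=4, N_1=2]  = 8; N_4 = -2N_3  [with N_3=8]  = -16; N_6 = -2N_1 + 3N_4 + 2  [with N_1=2, N_4=-16]  = -50.
Change = 4 − (-50) = 54.

54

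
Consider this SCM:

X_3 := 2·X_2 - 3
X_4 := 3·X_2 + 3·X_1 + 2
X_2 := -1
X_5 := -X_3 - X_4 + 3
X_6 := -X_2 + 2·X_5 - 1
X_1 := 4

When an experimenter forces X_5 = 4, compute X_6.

The intervention breaks the incoming arrows to X_5: X_5 := -X_3 - X_4 + 3 no longer applies, and X_5 = 4.
X_6 = -X_2 + 2·X_5 - 1  [with X_2=-1, X_5=4]  = 8

8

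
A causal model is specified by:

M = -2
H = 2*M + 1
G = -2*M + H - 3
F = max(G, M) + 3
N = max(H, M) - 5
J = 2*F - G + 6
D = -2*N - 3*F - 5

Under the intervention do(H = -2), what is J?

11

Under do(H=-2), the mechanism H = 2*M + 1 is discarded; H is fixed at -2.
G = -2*M + H - 3  [with M=-2, H=-2]  = -1
F = max(G, M) + 3  [with G=-1, M=-2]  = 2
J = 2*F - G + 6  [with F=2, G=-1]  = 11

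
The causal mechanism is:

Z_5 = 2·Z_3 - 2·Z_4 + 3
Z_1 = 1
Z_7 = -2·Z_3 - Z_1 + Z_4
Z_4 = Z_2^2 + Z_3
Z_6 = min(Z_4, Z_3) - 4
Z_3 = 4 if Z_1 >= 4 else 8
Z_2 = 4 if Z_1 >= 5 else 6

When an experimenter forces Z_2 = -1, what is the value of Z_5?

1

do(Z_2=-1) replaces the equation Z_2 = 4 if Z_1 >= 5 else 6 with the constant Z_2 = -1.
Z_3 = 4 if Z_1 >= 4 else 8  [with Z_1=1]  = 8
Z_4 = Z_2^2 + Z_3  [with Z_2=-1, Z_3=8]  = 9
Z_5 = 2·Z_3 - 2·Z_4 + 3  [with Z_3=8, Z_4=9]  = 1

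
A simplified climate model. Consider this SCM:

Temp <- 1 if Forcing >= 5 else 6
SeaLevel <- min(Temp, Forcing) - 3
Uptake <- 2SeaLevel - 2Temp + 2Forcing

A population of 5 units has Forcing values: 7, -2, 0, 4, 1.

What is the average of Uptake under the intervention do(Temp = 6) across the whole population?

-10.4

The intervention sets Temp=6 in all 5 units regardless of Forcing. Recomputing Uptake per unit gives 8, -26, -18, -2, -14; average -10.4.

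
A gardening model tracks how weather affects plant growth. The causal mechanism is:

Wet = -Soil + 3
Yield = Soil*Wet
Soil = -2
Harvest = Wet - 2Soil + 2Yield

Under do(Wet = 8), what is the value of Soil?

-2

Under do(Wet=8), the mechanism Wet = -Soil + 3 is discarded; Wet is fixed at 8.
Soil is not downstream of the intervention, so its value is determined by the original equations.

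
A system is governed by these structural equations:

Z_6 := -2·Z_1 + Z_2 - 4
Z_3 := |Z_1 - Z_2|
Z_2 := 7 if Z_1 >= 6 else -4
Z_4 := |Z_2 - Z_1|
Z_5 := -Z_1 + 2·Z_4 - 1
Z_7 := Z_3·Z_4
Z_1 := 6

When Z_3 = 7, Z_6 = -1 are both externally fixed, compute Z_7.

7

Under do(Z_3 = 7, Z_6 = -1), each intervened variable's structural equation is replaced by its fixed value.
Z_2 = 7 if Z_1 >= 6 else -4  [with Z_1=6]  = 7
Z_4 = |Z_2 - Z_1|  [with Z_2=7, Z_1=6]  = 1
Z_7 = Z_3·Z_4  [with Z_3=7, Z_4=1]  = 7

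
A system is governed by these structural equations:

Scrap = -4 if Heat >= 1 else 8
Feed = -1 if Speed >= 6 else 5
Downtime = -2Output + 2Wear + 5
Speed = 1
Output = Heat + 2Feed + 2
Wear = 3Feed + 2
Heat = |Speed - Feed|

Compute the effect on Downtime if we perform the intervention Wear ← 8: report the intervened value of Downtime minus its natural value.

The intervention breaks the incoming arrows to Wear: Wear = 3Feed + 2 no longer applies, and Wear = 8.
Feed = -1 if Speed >= 6 else 5  [with Speed=1]  = 5
Heat = |Speed - Feed|  [with Speed=1, Feed=5]  = 4
Output = Heat + 2Feed + 2  [with Heat=4, Feed=5]  = 16
Downtime = -2Output + 2Wear + 5  [with Output=16, Wear=8]  = -11
Without intervention: Feed = -1 if Speed >= 6 else 5  [with Speed=1]  = 5; Heat = |Speed - Feed|  [with Speed=1, Feed=5]  = 4; Wear = 3Feed + 2  [with Feed=5]  = 17; Output = Heat + 2Feed + 2  [with Heat=4, Feed=5]  = 16; Downtime = -2Output + 2Wear + 5  [with Output=16, Wear=17]  = 7.
Change = -11 − 7 = -18.

-18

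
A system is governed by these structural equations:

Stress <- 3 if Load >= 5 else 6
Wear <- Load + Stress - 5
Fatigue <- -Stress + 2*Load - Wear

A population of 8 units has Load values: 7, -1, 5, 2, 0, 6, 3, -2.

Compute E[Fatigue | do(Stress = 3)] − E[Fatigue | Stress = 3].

Every unit gets Stress=3 under the intervention. Fatigue values become 6, -2, 4, 1, -1, 5, 2, -3; E[Fatigue|do(Stress=3)] = 1.5.
Conditioning on Stress=3 selects the 3 unit(s) with Load ∈ {7, 5, 6}. Their Fatigue values: 6, 4, 5. Mean = 5.
Difference = 1.5 − 5 = -3.5.

-3.5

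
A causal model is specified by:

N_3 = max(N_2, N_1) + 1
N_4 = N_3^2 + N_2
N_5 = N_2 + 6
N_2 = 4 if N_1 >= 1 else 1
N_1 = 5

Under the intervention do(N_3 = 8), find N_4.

68

The intervention breaks the incoming arrows to N_3: N_3 = max(N_2, N_1) + 1 no longer applies, and N_3 = 8.
N_2 = 4 if N_1 >= 1 else 1  [with N_1=5]  = 4
N_4 = N_3^2 + N_2  [with N_3=8, N_2=4]  = 68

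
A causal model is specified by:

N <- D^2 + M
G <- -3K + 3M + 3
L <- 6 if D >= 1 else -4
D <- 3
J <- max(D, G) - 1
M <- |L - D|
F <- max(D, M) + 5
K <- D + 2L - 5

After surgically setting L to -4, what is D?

Under do(L=-4), the mechanism L <- 6 if D >= 1 else -4 is discarded; L is fixed at -4.
D is not downstream of the intervention, so its value is determined by the original equations.

3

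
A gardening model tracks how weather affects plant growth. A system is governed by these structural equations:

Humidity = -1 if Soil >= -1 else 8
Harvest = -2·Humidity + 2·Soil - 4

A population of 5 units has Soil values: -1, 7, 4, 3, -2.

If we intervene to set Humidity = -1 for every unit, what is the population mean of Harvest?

2.4

do(Humidity=-1) breaks Humidity's dependence on Soil. With Humidity=-1 fixed, Harvest across the units is -4, 12, 6, 4, -6, mean 2.4.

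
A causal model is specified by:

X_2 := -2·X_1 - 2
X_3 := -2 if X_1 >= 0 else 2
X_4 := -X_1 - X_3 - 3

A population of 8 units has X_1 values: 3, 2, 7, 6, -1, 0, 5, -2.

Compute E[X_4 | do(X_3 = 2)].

-7.5

do(X_3=2) breaks X_3's dependence on X_1. With X_3=2 fixed, X_4 across the units is -8, -7, -12, -11, -4, -5, -10, -3, mean -7.5.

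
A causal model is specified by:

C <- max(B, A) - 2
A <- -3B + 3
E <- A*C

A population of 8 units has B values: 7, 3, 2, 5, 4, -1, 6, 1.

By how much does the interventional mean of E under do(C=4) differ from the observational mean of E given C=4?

-10.5

Under do(C=4), C's equation is replaced by C=4 for every unit. Per-unit E: -72, -24, -12, -48, -36, 24, -60, 0. Mean = -28.5.
Conditioning on C=4 selects the 2 unit(s) with B ∈ {-1, 6}. Their E values: 24, -60. Mean = -18.
Difference = -28.5 − (-18) = -10.5.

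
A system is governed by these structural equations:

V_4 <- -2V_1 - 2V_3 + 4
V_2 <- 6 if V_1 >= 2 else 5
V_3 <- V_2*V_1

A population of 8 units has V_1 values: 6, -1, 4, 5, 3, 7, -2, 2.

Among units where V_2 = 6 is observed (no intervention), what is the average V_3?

E[V_3|V_2=6] averages over only the 6 units with V_2=6 (V_1 = 6, 4, 5, 3, 7, 2): V_3 = 36, 24, 30, 18, 42, 12, mean 27.

27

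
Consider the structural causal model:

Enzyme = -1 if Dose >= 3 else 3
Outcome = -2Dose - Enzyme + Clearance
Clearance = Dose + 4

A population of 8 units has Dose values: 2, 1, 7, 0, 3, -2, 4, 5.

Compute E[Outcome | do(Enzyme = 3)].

-1.5

The intervention sets Enzyme=3 in all 8 units regardless of Dose. Recomputing Outcome per unit gives -1, 0, -6, 1, -2, 3, -3, -4; average -1.5.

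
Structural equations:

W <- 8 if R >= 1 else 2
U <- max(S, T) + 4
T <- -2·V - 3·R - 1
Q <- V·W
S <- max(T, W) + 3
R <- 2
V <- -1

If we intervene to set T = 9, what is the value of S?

The intervention breaks the incoming arrows to T: T <- -2·V - 3·R - 1 no longer applies, and T = 9.
W = 8 if R >= 1 else 2  [with R=2]  = 8
S = max(T, W) + 3  [with T=9, W=8]  = 12

12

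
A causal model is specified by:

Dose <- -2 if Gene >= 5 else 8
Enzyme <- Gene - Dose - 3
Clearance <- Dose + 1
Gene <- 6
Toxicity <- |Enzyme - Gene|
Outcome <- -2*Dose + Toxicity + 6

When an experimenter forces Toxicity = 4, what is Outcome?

Under do(Toxicity=4), the mechanism Toxicity <- |Enzyme - Gene| is discarded; Toxicity is fixed at 4.
Dose = -2 if Gene >= 5 else 8  [with Gene=6]  = -2
Outcome = -2*Dose + Toxicity + 6  [with Dose=-2, Toxicity=4]  = 14

14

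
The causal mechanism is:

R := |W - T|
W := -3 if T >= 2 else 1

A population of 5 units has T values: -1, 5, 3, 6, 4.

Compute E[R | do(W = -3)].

The intervention sets W=-3 in all 5 units regardless of T. Recomputing R per unit gives 2, 8, 6, 9, 7; average 6.4.

6.4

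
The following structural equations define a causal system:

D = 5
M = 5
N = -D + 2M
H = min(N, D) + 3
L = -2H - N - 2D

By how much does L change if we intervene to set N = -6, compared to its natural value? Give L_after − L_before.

33

do(N=-6) replaces the equation N = -D + 2M with the constant N = -6.
H = min(N, D) + 3  [with N=-6, D=5]  = -3
L = -2H - N - 2D  [with H=-3, N=-6, D=5]  = 2
Without intervention: N = -D + 2M  [with D=5, M=5]  = 5; H = min(N, D) + 3  [with N=5, D=5]  = 8; L = -2H - N - 2D  [with H=8, N=5, D=5]  = -31.
Change = 2 − (-31) = 33.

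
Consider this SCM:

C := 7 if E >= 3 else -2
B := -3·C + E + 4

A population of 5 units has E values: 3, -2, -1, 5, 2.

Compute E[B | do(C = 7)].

Under do(C=7), C's equation is replaced by C=7 for every unit. Per-unit B: -14, -19, -18, -12, -15. Mean = -15.6.

-15.6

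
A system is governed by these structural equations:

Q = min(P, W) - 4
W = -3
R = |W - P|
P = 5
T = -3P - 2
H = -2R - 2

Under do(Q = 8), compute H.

The intervention breaks the incoming arrows to Q: Q = min(P, W) - 4 no longer applies, and Q = 8.
Since H is not a descendant of the intervened variable, it is unaffected.
R = |W - P|  [with W=-3, P=5]  = 8
H = -2R - 2  [with R=8]  = -18

-18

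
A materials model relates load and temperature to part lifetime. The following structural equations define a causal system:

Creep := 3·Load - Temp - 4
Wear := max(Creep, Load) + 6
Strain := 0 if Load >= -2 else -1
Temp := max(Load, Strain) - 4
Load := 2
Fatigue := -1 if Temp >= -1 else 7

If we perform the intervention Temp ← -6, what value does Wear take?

do(Temp=-6) replaces the equation Temp := max(Load, Strain) - 4 with the constant Temp = -6.
Creep = 3·Load - Temp - 4  [with Load=2, Temp=-6]  = 8
Wear = max(Creep, Load) + 6  [with Creep=8, Load=2]  = 14

14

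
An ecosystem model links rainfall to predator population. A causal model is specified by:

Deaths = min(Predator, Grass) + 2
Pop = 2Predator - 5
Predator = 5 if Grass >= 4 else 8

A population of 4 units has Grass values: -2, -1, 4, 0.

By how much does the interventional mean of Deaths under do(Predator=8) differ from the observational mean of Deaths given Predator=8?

1.25

The intervention sets Predator=8 in all 4 units regardless of Grass. Recomputing Deaths per unit gives 0, 1, 6, 2; average 2.25.
E[Deaths|Predator=8] averages over only the 3 units with Predator=8 (Grass = -2, -1, 0): Deaths = 0, 1, 2, mean 1.
Difference = 2.25 − 1 = 1.25.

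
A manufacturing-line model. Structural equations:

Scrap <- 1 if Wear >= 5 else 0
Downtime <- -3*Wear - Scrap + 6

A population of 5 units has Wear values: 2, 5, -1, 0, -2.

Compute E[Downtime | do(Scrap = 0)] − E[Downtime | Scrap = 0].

-3.15

Every unit gets Scrap=0 under the intervention. Downtime values become 0, -9, 9, 6, 12; E[Downtime|do(Scrap=0)] = 3.6.
Observing Scrap=0 restricts to units where Scrap's equation naturally yields 0: Wear ∈ {2, -1, 0, -2}. In that subpopulation Downtime = 0, 9, 6, 12, mean 6.75.
Difference = 3.6 − 6.75 = -3.15.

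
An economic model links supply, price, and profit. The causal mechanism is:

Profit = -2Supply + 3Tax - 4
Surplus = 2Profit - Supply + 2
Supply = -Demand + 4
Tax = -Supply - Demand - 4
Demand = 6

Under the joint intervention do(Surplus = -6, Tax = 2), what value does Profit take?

6

Under do(Surplus = -6, Tax = 2), each intervened variable's structural equation is replaced by its fixed value.
Supply = -Demand + 4  [with Demand=6]  = -2
Profit = -2Supply + 3Tax - 4  [with Supply=-2, Tax=2]  = 6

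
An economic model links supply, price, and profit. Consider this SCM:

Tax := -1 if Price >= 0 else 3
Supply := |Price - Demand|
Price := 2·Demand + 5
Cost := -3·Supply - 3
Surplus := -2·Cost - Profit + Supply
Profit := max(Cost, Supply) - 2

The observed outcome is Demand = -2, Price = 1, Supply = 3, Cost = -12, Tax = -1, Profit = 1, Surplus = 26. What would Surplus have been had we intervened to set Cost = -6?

14

The intervention breaks the incoming arrows to Cost: Cost := -3·Supply - 3 no longer applies, and Cost = -6.
Price = 2·Demand + 5  [with Demand=-2]  = 1
Supply = |Price - Demand|  [with Price=1, Demand=-2]  = 3
Profit = max(Cost, Supply) - 2  [with Cost=-6, Supply=3]  = 1
Surplus = -2·Cost - Profit + Supply  [with Cost=-6, Profit=1, Supply=3]  = 14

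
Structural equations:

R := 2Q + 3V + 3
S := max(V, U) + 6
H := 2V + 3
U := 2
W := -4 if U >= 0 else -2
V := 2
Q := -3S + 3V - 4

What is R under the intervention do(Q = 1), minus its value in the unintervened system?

Intervening sets Q = 1 and removes its equation (Q := -3S + 3V - 4).
R = 2Q + 3V + 3  [with Q=1, V=2]  = 11
Without intervention: S = max(V, U) + 6  [with V=2, U=2]  = 8; Q = -3S + 3V - 4  [with S=8, V=2]  = -22; R = 2Q + 3V + 3  [with Q=-22, V=2]  = -35.
Change = 11 − (-35) = 46.

46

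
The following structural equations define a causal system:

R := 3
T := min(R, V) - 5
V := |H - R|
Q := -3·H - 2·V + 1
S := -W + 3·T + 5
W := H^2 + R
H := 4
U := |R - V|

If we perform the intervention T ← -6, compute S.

Intervening sets T = -6 and removes its equation (T := min(R, V) - 5).
W = H^2 + R  [with H=4, R=3]  = 19
S = -W + 3·T + 5  [with W=19, T=-6]  = -32

-32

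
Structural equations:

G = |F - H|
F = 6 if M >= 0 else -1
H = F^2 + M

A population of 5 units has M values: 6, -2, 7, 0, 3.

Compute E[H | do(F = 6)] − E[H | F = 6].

do(F=6) breaks F's dependence on M. With F=6 fixed, H across the units is 42, 34, 43, 36, 39, mean 38.8.
Observing F=6 restricts to units where F's equation naturally yields 6: M ∈ {6, 7, 0, 3}. In that subpopulation H = 42, 43, 36, 39, mean 40.
Difference = 38.8 − 40 = -1.2.

-1.2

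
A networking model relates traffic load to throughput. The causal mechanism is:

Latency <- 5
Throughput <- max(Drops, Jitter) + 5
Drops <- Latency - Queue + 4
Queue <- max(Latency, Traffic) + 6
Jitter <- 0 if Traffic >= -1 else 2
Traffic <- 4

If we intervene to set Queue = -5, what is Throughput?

The intervention breaks the incoming arrows to Queue: Queue <- max(Latency, Traffic) + 6 no longer applies, and Queue = -5.
Drops = Latency - Queue + 4  [with Latency=5, Queue=-5]  = 14
Jitter = 0 if Traffic >= -1 else 2  [with Traffic=4]  = 0
Throughput = max(Drops, Jitter) + 5  [with Drops=14, Jitter=0]  = 19

19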